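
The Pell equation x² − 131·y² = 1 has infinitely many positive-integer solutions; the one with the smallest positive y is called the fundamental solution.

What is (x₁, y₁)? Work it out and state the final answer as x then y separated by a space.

√131 = [11; 2,4,11,4,2,22, …], period ℓ=6 (even) → k=5
step 0: (11, 1)  from 11·(1,0) + (0,1)
step 1: (23, 2)  from 2·(11,1) + (1,0)
…
step 3: (1156, 101)  from 11·(103,9) + (23,2)
step 4: (4727, 413)  from 4·(1156,101) + (103,9)
step 5: (10610, 927)  from 2·(4727,413) + (1156,101)
fundamental: x₁=10610, y₁=927  (since 112572100 − 131·859329 = 1)

10610 927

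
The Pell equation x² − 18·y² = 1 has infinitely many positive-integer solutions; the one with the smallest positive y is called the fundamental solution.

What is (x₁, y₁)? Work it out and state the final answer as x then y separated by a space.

[4; 4,8] for √18; ℓ=2 ⇒ convergent index 1
step 0: (4, 1)  from 4·(1,0) + (0,1)
step 1: (17, 4)  from 4·(4,1) + (1,0)
(x₁, y₁) = (17, 4);  17² − 18·4² = 1 ✓

17 4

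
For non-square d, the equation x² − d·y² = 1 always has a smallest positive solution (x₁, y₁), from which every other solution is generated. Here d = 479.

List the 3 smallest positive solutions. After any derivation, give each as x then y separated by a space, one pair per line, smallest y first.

2989440 136591
17873503027199 816661198080
106863529779256567680 4882719303976413809

d=479: √d = [21; 1,7,1,3,2,21,2,3,1,7,1,42] (ℓ=12, even), read p_11/q_11
step 0: (21, 1)  from 21·(1,0) + (0,1)
…
step 4: (766, 35)  from 3·(197,9) + (175,8)
step 5: (1729, 79)  from 2·(766,35) + (197,9)
step 6: (37075, 1694)  from 21·(1729,79) + (766,35)
…
step 10: (2648849, 121029)  from 7·(340591,15562) + (264712,12095)
step 11: (2989440, 136591)  from 1·(2648849,121029) + (340591,15562)
→ (2989440, 136591).  Check: 2989440²=8936751513600, 479·136591²=8936751513599, difference 1.
k=2:  x_2 = 2989440·2989440+479·136591·136591 = 17873503027199,  y_2 = 2989440·136591+136591·2989440 = 816661198080
k=3:  x_3 = 2989440·17873503027199+479·136591·816661198080 = 106863529779256567680,  y_3 = 2989440·816661198080+136591·17873503027199 = 4882719303976413809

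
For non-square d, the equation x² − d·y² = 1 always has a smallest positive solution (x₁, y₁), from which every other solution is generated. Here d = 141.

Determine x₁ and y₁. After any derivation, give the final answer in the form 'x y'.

[11; 1,6,1,22] for √141; ℓ=4 ⇒ convergent index 3
i=0: a=11 ⇒ p=11, q=1
…
i=2: a=6 ⇒ p=83, q=7
i=3: a=1 ⇒ p=95, q=8
(x₁, y₁) = (95, 8);  95² − 141·8² = 1 ✓

95 8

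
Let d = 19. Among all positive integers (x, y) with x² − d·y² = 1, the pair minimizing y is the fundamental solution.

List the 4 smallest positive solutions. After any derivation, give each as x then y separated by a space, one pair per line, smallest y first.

170 39
57799 13260
19651490 4508361
6681448801 1532829480

√19 = [4; 2,1,3,1,2,8, …], period ℓ=6 (even) → k=5
k=0  a_k=4  p_k/q_k = 4/1
k=1  a_k=2  p_k/q_k = 9/2
…
k=3  a_k=3  p_k/q_k = 48/11
k=4  a_k=1  p_k/q_k = 61/14
k=5  a_k=2  p_k/q_k = 170/39
(x₁, y₁) = (170, 39);  170² − 19·39² = 1 ✓
(x_2, y_2) = (170·170 + 19·39·39, 170·39 + 39·170) = (57799, 13260)
(x_3, y_3) = (170·57799 + 19·39·13260, 170·13260 + 39·57799) = (19651490, 4508361)
(x_4, y_4) = (170·19651490 + 19·39·4508361, 170·4508361 + 39·19651490) = (6681448801, 1532829480)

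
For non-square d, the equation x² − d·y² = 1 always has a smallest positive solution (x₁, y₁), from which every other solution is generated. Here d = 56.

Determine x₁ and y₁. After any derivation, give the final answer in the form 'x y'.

15 2

[7; 2,14] for √56; ℓ=2 ⇒ convergent index 1
i=0: a=7 ⇒ p=7, q=1
i=1: a=2 ⇒ p=15, q=2
→ (15, 2).  Check: 15²=225, 56·2²=224, difference 1.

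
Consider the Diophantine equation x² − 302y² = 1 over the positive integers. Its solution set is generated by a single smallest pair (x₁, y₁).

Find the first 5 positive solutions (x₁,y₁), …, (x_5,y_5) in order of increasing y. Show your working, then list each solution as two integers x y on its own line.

4276623 246092
36579008568257 2104885414632
312869258720405635599 18003602753159249380
2676047735673238042056036097 153989243234046232237072848
22888894590955867721004902116885263 1317107878734614996094061229615228

[17; 2,1,1,1,4,…,1,2,34] for √302; ℓ=16 ⇒ convergent index 15
i=0: a=17 ⇒ p=17, q=1
i=1: a=2 ⇒ p=35, q=2
i=2: a=1 ⇒ p=52, q=3
…
i=6: a=2 ⇒ p=1425, q=82
…
i=8: a=16 ⇒ p=34513, q=1986
i=9: a=1 ⇒ p=36581, q=2105
i=10: a=2 ⇒ p=107675, q=6196
…
i=12: a=1 ⇒ p=574956, q=33085
i=13: a=1 ⇒ p=1042237, q=59974
i=14: a=1 ⇒ p=1617193, q=93059
i=15: a=2 ⇒ p=4276623, q=246092
(x₁, y₁) = (4276623, 246092);  4276623² − 302·246092² = 1 ✓
k=2:  x_2 = 4276623·4276623+302·246092·246092 = 36579008568257,  y_2 = 4276623·246092+246092·4276623 = 2104885414632
k=3:  x_3 = 4276623·36579008568257+302·246092·2104885414632 = 312869258720405635599,  y_3 = 4276623·2104885414632+246092·36579008568257 = 18003602753159249380
k=4:  x_4 = 4276623·312869258720405635599+302·246092·18003602753159249380 = 2676047735673238042056036097,  y_4 = 4276623·18003602753159249380+246092·312869258720405635599 = 153989243234046232237072848
k=5:  x_5 = 4276623·2676047735673238042056036097+302·246092·153989243234046232237072848 = 22888894590955867721004902116885263,  y_5 = 4276623·153989243234046232237072848+246092·2676047735673238042056036097 = 1317107878734614996094061229615228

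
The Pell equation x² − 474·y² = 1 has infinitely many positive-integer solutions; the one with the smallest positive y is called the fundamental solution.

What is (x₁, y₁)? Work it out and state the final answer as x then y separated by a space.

[21; 1,3,2,1,1,…,3,1,42] for √474; ℓ=14 ⇒ convergent index 13
k=0  a_k=21  p_k/q_k = 21/1
…
k=2  a_k=3  p_k/q_k = 87/4
k=3  a_k=2  p_k/q_k = 196/9
…
k=6  a_k=1  p_k/q_k = 762/35
k=7  a_k=6  p_k/q_k = 5051/232
…
k=9  a_k=1  p_k/q_k = 10864/499
k=10  a_k=1  p_k/q_k = 16677/766
k=11  a_k=2  p_k/q_k = 44218/2031
k=12  a_k=3  p_k/q_k = 149331/6859
k=13  a_k=1  p_k/q_k = 193549/8890
fundamental: x₁=193549, y₁=8890  (since 37461215401 − 474·79032100 = 1)

193549 8890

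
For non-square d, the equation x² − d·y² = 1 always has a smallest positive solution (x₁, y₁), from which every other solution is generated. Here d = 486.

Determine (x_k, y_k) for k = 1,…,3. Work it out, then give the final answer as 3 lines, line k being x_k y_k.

485 22
470449 21340
456335045 20699778

[22; 22,44] for √486; ℓ=2 ⇒ convergent index 1
step 0: (22, 1)  from 22·(1,0) + (0,1)
step 1: (485, 22)  from 22·(22,1) + (1,0)
→ (485, 22).  Check: 485²=235225, 486·22²=235224, difference 1.
k=2:  x_2 = 485·485+486·22·22 = 470449,  y_2 = 485·22+22·485 = 21340
k=3:  x_3 = 485·470449+486·22·21340 = 456335045,  y_3 = 485·21340+22·470449 = 20699778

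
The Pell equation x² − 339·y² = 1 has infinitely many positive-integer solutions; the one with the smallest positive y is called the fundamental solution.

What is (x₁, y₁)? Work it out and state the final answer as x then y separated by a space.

√339 → a₀=18, period (2,2,2,1,17,1,2,2,2,36); ℓ=10 even so k=9
k=0  a_k=18  p_k/q_k = 18/1
k=1  a_k=2  p_k/q_k = 37/2
…
k=3  a_k=2  p_k/q_k = 221/12
k=4  a_k=1  p_k/q_k = 313/17
…
k=7  a_k=2  p_k/q_k = 17252/937
k=8  a_k=2  p_k/q_k = 40359/2192
k=9  a_k=2  p_k/q_k = 97970/5321
(x₁, y₁) = (97970, 5321);  97970² − 339·5321² = 1 ✓

97970 5321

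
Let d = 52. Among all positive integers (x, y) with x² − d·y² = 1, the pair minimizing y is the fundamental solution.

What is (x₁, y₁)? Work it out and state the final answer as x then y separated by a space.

649 90

d=52: √d = [7; 4,1,2,1,4,14] (ℓ=6, even), read p_5/q_5
a_0=7:  p_0=7·1+0=7,  q_0=7·0+1=1
a_1=4:  p_1=4·7+1=29,  q_1=4·1+0=4
a_2=1:  p_2=1·29+7=36,  q_2=1·4+1=5
a_3=2:  p_3=2·36+29=101,  q_3=2·5+4=14
a_4=1:  p_4=1·101+36=137,  q_4=1·14+5=19
a_5=4:  p_5=4·137+101=649,  q_5=4·19+14=90
(x₁, y₁) = (649, 90);  649² − 52·90² = 1 ✓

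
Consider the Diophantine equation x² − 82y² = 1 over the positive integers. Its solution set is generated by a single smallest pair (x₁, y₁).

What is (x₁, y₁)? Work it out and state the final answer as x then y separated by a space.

√82 = [9; 18, …], period ℓ=1 (odd) → k=1
i=0: a=9 ⇒ p=9, q=1
i=1: a=18 ⇒ p=163, q=18
(x₁, y₁) = (163, 18);  163² − 82·18² = 1 ✓

163 18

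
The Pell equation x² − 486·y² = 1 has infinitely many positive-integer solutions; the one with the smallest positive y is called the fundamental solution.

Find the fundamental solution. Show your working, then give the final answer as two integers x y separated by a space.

485 22

d=486: √d = [22; 22,44] (ℓ=2, even), read p_1/q_1
step 0: (22, 1)  from 22·(1,0) + (0,1)
step 1: (485, 22)  from 22·(22,1) + (1,0)
(x₁, y₁) = (485, 22);  485² − 486·22² = 1 ✓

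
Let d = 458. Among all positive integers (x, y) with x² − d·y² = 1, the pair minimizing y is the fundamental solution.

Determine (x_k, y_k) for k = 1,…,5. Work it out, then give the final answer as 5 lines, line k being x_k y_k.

d=458: √d = [21; 2,2,42] (ℓ=3, odd), read p_5/q_5
step 0: (21, 1)  from 21·(1,0) + (0,1)
…
step 3: (4537, 212)  from 42·(107,5) + (43,2)
step 4: (9181, 429)  from 2·(4537,212) + (107,5)
step 5: (22899, 1070)  from 2·(9181,429) + (4537,212)
(x₁, y₁) = (22899, 1070);  22899² − 458·1070² = 1 ✓
k=2:  x_2 = 22899·22899+458·1070·1070 = 1048728401,  y_2 = 22899·1070+1070·22899 = 49003860
k=3:  x_3 = 22899·1048728401+458·1070·49003860 = 48029663286099,  y_3 = 22899·49003860+1070·1048728401 = 2244278779210
k=4:  x_4 = 22899·48029663286099+458·1070·2244278779210 = 2199662518128033601,  y_4 = 22899·2244278779210+1070·48029663286099 = 102783479481255720
k=5:  x_5 = 22899·2199662518128033601+458·1070·102783479481255720 = 100740143957198019572499,  y_5 = 22899·102783479481255720+1070·2199662518128033601 = 4707277791038270685350

22899 1070
1048728401 49003860
48029663286099 2244278779210
2199662518128033601 102783479481255720
100740143957198019572499 4707277791038270685350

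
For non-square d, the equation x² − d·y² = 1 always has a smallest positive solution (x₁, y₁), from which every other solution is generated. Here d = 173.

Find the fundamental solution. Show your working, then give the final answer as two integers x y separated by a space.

√173 → a₀=13, period (6,1,1,6,26); ℓ=5 odd so k=9
i=0: a=13 ⇒ p=13, q=1
…
i=3: a=1 ⇒ p=171, q=13
i=4: a=6 ⇒ p=1118, q=85
…
i=6: a=6 ⇒ p=176552, q=13423
i=7: a=1 ⇒ p=205791, q=15646
i=8: a=1 ⇒ p=382343, q=29069
i=9: a=6 ⇒ p=2499849, q=190060
(x₁, y₁) = (2499849, 190060);  2499849² − 173·190060² = 1 ✓

2499849 190060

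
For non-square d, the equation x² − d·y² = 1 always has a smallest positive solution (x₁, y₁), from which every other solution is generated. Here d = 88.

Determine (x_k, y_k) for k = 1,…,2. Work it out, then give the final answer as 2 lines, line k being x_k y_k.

197 21
77617 8274

[9; 2,1,1,1,2,18] for √88; ℓ=6 ⇒ convergent index 5
i=0: a=9 ⇒ p=9, q=1
i=1: a=2 ⇒ p=19, q=2
…
i=3: a=1 ⇒ p=47, q=5
i=4: a=1 ⇒ p=75, q=8
i=5: a=2 ⇒ p=197, q=21
(x₁, y₁) = (197, 21);  197² − 88·21² = 1 ✓
k=2:  x_2 = 197·197+88·21·21 = 77617,  y_2 = 197·21+21·197 = 8274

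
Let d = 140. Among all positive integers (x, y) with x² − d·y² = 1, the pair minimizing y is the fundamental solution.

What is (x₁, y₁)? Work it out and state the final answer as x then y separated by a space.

71 6

[11; 1,4,1,22] for √140; ℓ=4 ⇒ convergent index 3
k=0  a_k=11  p_k/q_k = 11/1
…
k=2  a_k=4  p_k/q_k = 59/5
k=3  a_k=1  p_k/q_k = 71/6
(x₁, y₁) = (71, 6);  71² − 140·6² = 1 ✓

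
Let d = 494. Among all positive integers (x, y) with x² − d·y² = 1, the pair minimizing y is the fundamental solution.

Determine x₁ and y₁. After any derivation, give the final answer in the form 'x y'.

73035 3286

√494 → a₀=22, period (4,2,2,1,2,1,2,2,4,44); ℓ=10 even so k=9
i=0: a=22 ⇒ p=22, q=1
i=1: a=4 ⇒ p=89, q=4
…
i=3: a=2 ⇒ p=489, q=22
…
i=6: a=1 ⇒ p=2556, q=115
…
i=8: a=2 ⇒ p=16514, q=743
i=9: a=4 ⇒ p=73035, q=3286
fundamental: x₁=73035, y₁=3286  (since 5334111225 − 494·10797796 = 1)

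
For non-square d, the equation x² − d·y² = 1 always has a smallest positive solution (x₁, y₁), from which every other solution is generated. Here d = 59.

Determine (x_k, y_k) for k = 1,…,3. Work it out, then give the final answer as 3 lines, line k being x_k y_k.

530 69
561799 73140
595506410 77528331

d=59: √d = [7; 1,2,7,2,1,14] (ℓ=6, even), read p_5/q_5
step 0: (7, 1)  from 7·(1,0) + (0,1)
step 1: (8, 1)  from 1·(7,1) + (1,0)
…
step 3: (169, 22)  from 7·(23,3) + (8,1)
step 4: (361, 47)  from 2·(169,22) + (23,3)
step 5: (530, 69)  from 1·(361,47) + (169,22)
→ (530, 69).  Check: 530²=280900, 59·69²=280899, difference 1.
(530+69√59)^2 = 561799 + 73140√59
(530+69√59)^3 = 595506410 + 77528331√59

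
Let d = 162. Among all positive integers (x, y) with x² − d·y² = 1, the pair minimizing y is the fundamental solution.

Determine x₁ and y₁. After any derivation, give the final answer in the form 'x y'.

19601 1540

d=162: √d = [12; 1,2,1,2,12,2,1,2,1,24] (ℓ=10, even), read p_9/q_9
step 0: (12, 1)  from 12·(1,0) + (0,1)
…
step 2: (38, 3)  from 2·(13,1) + (12,1)
…
step 6: (3602, 283)  from 2·(1731,136) + (140,11)
…
step 8: (14268, 1121)  from 2·(5333,419) + (3602,283)
step 9: (19601, 1540)  from 1·(14268,1121) + (5333,419)
fundamental: x₁=19601, y₁=1540  (since 384199201 − 162·2371600 = 1)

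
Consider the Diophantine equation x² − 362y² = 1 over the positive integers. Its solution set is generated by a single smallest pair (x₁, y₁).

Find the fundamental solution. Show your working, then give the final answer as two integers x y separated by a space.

723 38

√362 → a₀=19, period (38); ℓ=1 odd so k=1
i=0: a=19 ⇒ p=19, q=1
i=1: a=38 ⇒ p=723, q=38
fundamental: x₁=723, y₁=38  (since 522729 − 362·1444 = 1)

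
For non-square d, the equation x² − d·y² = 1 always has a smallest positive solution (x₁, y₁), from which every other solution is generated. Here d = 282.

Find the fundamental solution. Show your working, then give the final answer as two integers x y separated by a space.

[16; 1,3,1,4,1,3,1,32] for √282; ℓ=8 ⇒ convergent index 7
k=0  a_k=16  p_k/q_k = 16/1
k=1  a_k=1  p_k/q_k = 17/1
k=2  a_k=3  p_k/q_k = 67/4
k=3  a_k=1  p_k/q_k = 84/5
k=4  a_k=4  p_k/q_k = 403/24
k=5  a_k=1  p_k/q_k = 487/29
k=6  a_k=3  p_k/q_k = 1864/111
k=7  a_k=1  p_k/q_k = 2351/140
→ (2351, 140).  Check: 2351²=5527201, 282·140²=5527200, difference 1.

2351 140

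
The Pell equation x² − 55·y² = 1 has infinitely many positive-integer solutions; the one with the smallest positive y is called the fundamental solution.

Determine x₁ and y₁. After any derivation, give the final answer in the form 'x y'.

89 12

√55 → a₀=7, period (2,2,2,14); ℓ=4 even so k=3
i=0: a=7 ⇒ p=7, q=1
…
i=2: a=2 ⇒ p=37, q=5
i=3: a=2 ⇒ p=89, q=12
→ (89, 12).  Check: 89²=7921, 55·12²=7920, difference 1.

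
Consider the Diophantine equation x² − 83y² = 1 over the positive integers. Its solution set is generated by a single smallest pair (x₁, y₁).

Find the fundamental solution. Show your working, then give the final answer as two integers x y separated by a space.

√83 → a₀=9, period (9,18); ℓ=2 even so k=1
k=0  a_k=9  p_k/q_k = 9/1
k=1  a_k=9  p_k/q_k = 82/9
(x₁, y₁) = (82, 9);  82² − 83·9² = 1 ✓

82 9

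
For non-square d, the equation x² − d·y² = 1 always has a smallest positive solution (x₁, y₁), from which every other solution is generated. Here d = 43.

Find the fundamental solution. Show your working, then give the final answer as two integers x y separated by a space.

d=43: √d = [6; 1,1,3,1,5,1,3,1,1,12] (ℓ=10, even), read p_9/q_9
i=0: a=6 ⇒ p=6, q=1
…
i=3: a=3 ⇒ p=46, q=7
…
i=8: a=1 ⇒ p=1941, q=296
i=9: a=1 ⇒ p=3482, q=531
fundamental: x₁=3482, y₁=531  (since 12124324 − 43·281961 = 1)

3482 531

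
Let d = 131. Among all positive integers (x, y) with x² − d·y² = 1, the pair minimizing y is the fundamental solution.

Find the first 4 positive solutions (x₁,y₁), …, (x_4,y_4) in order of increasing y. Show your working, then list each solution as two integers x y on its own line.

10610 927
225144199 19670940
4777559892170 417417345873
101379820686703201 8857596059754120

√131 = [11; 2,4,11,4,2,22, …], period ℓ=6 (even) → k=5
step 0: (11, 1)  from 11·(1,0) + (0,1)
step 1: (23, 2)  from 2·(11,1) + (1,0)
step 2: (103, 9)  from 4·(23,2) + (11,1)
step 3: (1156, 101)  from 11·(103,9) + (23,2)
step 4: (4727, 413)  from 4·(1156,101) + (103,9)
step 5: (10610, 927)  from 2·(4727,413) + (1156,101)
(x₁, y₁) = (10610, 927);  10610² − 131·927² = 1 ✓
(x_2, y_2) = (10610·10610 + 131·927·927, 10610·927 + 927·10610) = (225144199, 19670940)
(x_3, y_3) = (10610·225144199 + 131·927·19670940, 10610·19670940 + 927·225144199) = (4777559892170, 417417345873)
(x_4, y_4) = (10610·4777559892170 + 131·927·417417345873, 10610·417417345873 + 927·4777559892170) = (101379820686703201, 8857596059754120)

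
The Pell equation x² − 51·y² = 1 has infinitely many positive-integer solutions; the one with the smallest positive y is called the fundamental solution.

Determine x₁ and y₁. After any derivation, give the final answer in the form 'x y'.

50 7

√51 = [7; 7,14, …], period ℓ=2 (even) → k=1
k=0  a_k=7  p_k/q_k = 7/1
k=1  a_k=7  p_k/q_k = 50/7
→ (50, 7).  Check: 50²=2500, 51·7²=2499, difference 1.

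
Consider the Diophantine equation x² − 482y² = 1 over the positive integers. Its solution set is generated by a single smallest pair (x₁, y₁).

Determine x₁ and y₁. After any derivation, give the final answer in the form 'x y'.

d=482: √d = [21; 1,20,1,42] (ℓ=4, even), read p_3/q_3
k=0  a_k=21  p_k/q_k = 21/1
k=1  a_k=1  p_k/q_k = 22/1
k=2  a_k=20  p_k/q_k = 461/21
k=3  a_k=1  p_k/q_k = 483/22
(x₁, y₁) = (483, 22);  483² − 482·22² = 1 ✓

483 22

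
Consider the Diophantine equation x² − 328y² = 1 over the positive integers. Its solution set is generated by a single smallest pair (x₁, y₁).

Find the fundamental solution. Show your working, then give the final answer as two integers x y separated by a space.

√328 = [18; 9,36, …], period ℓ=2 (even) → k=1
step 0: (18, 1)  from 18·(1,0) + (0,1)
step 1: (163, 9)  from 9·(18,1) + (1,0)
fundamental: x₁=163, y₁=9  (since 26569 − 328·81 = 1)

163 9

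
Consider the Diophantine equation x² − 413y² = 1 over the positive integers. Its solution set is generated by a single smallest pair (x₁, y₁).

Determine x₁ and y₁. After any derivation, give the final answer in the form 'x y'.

√413 = [20; 3,9,1,4,1,9,3,40, …], period ℓ=8 (even) → k=7
a_0=20:  p_0=20·1+0=20,  q_0=20·0+1=1
a_1=3:  p_1=3·20+1=61,  q_1=3·1+0=3
a_2=9:  p_2=9·61+20=569,  q_2=9·3+1=28
…
a_4=4:  p_4=4·630+569=3089,  q_4=4·31+28=152
…
a_6=9:  p_6=9·3719+3089=36560,  q_6=9·183+152=1799
a_7=3:  p_7=3·36560+3719=113399,  q_7=3·1799+183=5580
fundamental: x₁=113399, y₁=5580  (since 12859333201 − 413·31136400 = 1)

113399 5580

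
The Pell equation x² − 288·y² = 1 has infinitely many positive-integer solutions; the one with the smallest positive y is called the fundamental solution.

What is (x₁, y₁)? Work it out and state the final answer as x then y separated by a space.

[16; 1,32] for √288; ℓ=2 ⇒ convergent index 1
k=0  a_k=16  p_k/q_k = 16/1
k=1  a_k=1  p_k/q_k = 17/1
fundamental: x₁=17, y₁=1  (since 289 − 288·1 = 1)

17 1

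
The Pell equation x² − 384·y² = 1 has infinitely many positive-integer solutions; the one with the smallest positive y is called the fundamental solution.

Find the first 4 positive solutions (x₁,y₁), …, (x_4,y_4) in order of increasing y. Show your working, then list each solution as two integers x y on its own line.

4801 245
46099201 2352490
442644523201 22588608735
4250272665676801 216895818720980

[19; 1,1,2,9,2,1,1,38] for √384; ℓ=8 ⇒ convergent index 7
i=0: a=19 ⇒ p=19, q=1
…
i=2: a=1 ⇒ p=39, q=2
i=3: a=2 ⇒ p=98, q=5
i=4: a=9 ⇒ p=921, q=47
i=5: a=2 ⇒ p=1940, q=99
i=6: a=1 ⇒ p=2861, q=146
i=7: a=1 ⇒ p=4801, q=245
(x₁, y₁) = (4801, 245);  4801² − 384·245² = 1 ✓
n=2: (4801,245)∘(4801,245) = (4801·4801+384·245·245, 4801·245+245·4801) = (46099201,2352490)
n=3: (46099201,2352490)∘(4801,245) = (4801·46099201+384·245·2352490, 4801·2352490+245·46099201) = (442644523201,22588608735)
n=4: (442644523201,22588608735)∘(4801,245) = (4801·442644523201+384·245·22588608735, 4801·22588608735+245·442644523201) = (4250272665676801,216895818720980)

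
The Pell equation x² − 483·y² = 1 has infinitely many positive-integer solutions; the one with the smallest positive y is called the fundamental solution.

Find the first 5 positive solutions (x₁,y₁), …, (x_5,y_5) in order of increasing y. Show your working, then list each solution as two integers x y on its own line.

[21; 1,42] for √483; ℓ=2 ⇒ convergent index 1
i=0: a=21 ⇒ p=21, q=1
i=1: a=1 ⇒ p=22, q=1
→ (22, 1).  Check: 22²=484, 483·1²=483, difference 1.
n=2: (22,1)∘(22,1) = (22·22+483·1·1, 22·1+1·22) = (967,44)
n=3: (967,44)∘(22,1) = (22·967+483·1·44, 22·44+1·967) = (42526,1935)
n=4: (42526,1935)∘(22,1) = (22·42526+483·1·1935, 22·1935+1·42526) = (1870177,85096)
n=5: (1870177,85096)∘(22,1) = (22·1870177+483·1·85096, 22·85096+1·1870177) = (82245262,3742289)

22 1
967 44
42526 1935
1870177 85096
82245262 3742289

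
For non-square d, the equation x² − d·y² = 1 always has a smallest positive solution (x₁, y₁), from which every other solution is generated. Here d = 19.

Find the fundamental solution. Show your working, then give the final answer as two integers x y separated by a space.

170 39

√19 = [4; 2,1,3,1,2,8, …], period ℓ=6 (even) → k=5
step 0: (4, 1)  from 4·(1,0) + (0,1)
step 1: (9, 2)  from 2·(4,1) + (1,0)
…
step 3: (48, 11)  from 3·(13,3) + (9,2)
step 4: (61, 14)  from 1·(48,11) + (13,3)
step 5: (170, 39)  from 2·(61,14) + (48,11)
fundamental: x₁=170, y₁=39  (since 28900 − 19·1521 = 1)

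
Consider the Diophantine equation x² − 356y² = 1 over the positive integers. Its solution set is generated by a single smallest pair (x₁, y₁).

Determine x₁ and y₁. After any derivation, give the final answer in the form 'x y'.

500001 26500

d=356: √d = [18; 1,6,1,1,2,…,6,1,36] (ℓ=14, even), read p_13/q_13
k=0  a_k=18  p_k/q_k = 18/1
…
k=2  a_k=6  p_k/q_k = 132/7
k=3  a_k=1  p_k/q_k = 151/8
…
k=5  a_k=2  p_k/q_k = 717/38
…
k=7  a_k=8  p_k/q_k = 8717/462
…
k=10  a_k=1  p_k/q_k = 37868/2007
…
k=12  a_k=6  p_k/q_k = 433982/23001
k=13  a_k=1  p_k/q_k = 500001/26500
fundamental: x₁=500001, y₁=26500  (since 250001000001 − 356·702250000 = 1)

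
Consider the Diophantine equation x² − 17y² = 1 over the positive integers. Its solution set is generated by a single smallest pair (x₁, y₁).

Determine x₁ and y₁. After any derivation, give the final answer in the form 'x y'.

[4; 8] for √17; ℓ=1 ⇒ convergent index 1
a_0=4:  p_0=4·1+0=4,  q_0=4·0+1=1
a_1=8:  p_1=8·4+1=33,  q_1=8·1+0=8
(x₁, y₁) = (33, 8);  33² − 17·8² = 1 ✓

33 8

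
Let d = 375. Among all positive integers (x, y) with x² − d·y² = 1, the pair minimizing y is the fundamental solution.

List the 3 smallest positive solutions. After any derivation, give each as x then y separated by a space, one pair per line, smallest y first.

d=375: √d = [19; 2,1,2,1,5,1,2,1,2,38] (ℓ=10, even), read p_9/q_9
step 0: (19, 1)  from 19·(1,0) + (0,1)
step 1: (39, 2)  from 2·(19,1) + (1,0)
…
step 3: (155, 8)  from 2·(58,3) + (39,2)
step 4: (213, 11)  from 1·(155,8) + (58,3)
…
step 6: (1433, 74)  from 1·(1220,63) + (213,11)
…
step 8: (5519, 285)  from 1·(4086,211) + (1433,74)
step 9: (15124, 781)  from 2·(5519,285) + (4086,211)
→ (15124, 781).  Check: 15124²=228735376, 375·781²=228735375, difference 1.
(15124+781√375)^2 = 457470751 + 23623688√375
(15124+781√375)^3 = 13837575261124 + 714569313843√375

15124 781
457470751 23623688
13837575261124 714569313843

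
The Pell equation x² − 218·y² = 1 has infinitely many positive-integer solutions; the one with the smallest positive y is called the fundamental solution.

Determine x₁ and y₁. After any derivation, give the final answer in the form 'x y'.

[14; 1,3,3,1,28] for √218; ℓ=5 ⇒ convergent index 9
a_0=14:  p_0=14·1+0=14,  q_0=14·0+1=1
a_1=1:  p_1=1·14+1=15,  q_1=1·1+0=1
a_2=3:  p_2=3·15+14=59,  q_2=3·1+1=4
a_3=3:  p_3=3·59+15=192,  q_3=3·4+1=13
a_4=1:  p_4=1·192+59=251,  q_4=1·13+4=17
a_5=28:  p_5=28·251+192=7220,  q_5=28·17+13=489
a_6=1:  p_6=1·7220+251=7471,  q_6=1·489+17=506
a_7=3:  p_7=3·7471+7220=29633,  q_7=3·506+489=2007
a_8=3:  p_8=3·29633+7471=96370,  q_8=3·2007+506=6527
a_9=1:  p_9=1·96370+29633=126003,  q_9=1·6527+2007=8534
fundamental: x₁=126003, y₁=8534  (since 15876756009 − 218·72829156 = 1)

126003 8534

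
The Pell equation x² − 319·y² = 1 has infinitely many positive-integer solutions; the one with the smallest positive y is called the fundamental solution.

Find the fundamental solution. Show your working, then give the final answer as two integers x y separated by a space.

√319 → a₀=17, period (1,6,5,1,4,…,6,1,34); ℓ=14 even so k=13
a_0=17:  p_0=17·1+0=17,  q_0=17·0+1=1
a_1=1:  p_1=1·17+1=18,  q_1=1·1+0=1
…
a_5=4:  p_5=4·768+643=3715,  q_5=4·43+36=208
a_6=3:  p_6=3·3715+768=11913,  q_6=3·208+43=667
…
a_8=3:  p_8=3·15628+11913=58797,  q_8=3·875+667=3292
…
a_12=6:  p_12=6·1798881+309613=11102899,  q_12=6·100718+17335=621643
a_13=1:  p_13=1·11102899+1798881=12901780,  q_13=1·621643+100718=722361
→ (12901780, 722361).  Check: 12901780²=166455927168400, 319·722361²=166455927168399, difference 1.

12901780 722361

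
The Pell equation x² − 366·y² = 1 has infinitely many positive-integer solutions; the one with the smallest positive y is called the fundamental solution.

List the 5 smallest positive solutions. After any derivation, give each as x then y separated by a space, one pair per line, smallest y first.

[19; 7,1,1,1,2,12,2,1,1,1,7,38] for √366; ℓ=12 ⇒ convergent index 11
step 0: (19, 1)  from 19·(1,0) + (0,1)
…
step 2: (153, 8)  from 1·(134,7) + (19,1)
step 3: (287, 15)  from 1·(153,8) + (134,7)
step 4: (440, 23)  from 1·(287,15) + (153,8)
step 5: (1167, 61)  from 2·(440,23) + (287,15)
step 6: (14444, 755)  from 12·(1167,61) + (440,23)
…
step 9: (74554, 3897)  from 1·(44499,2326) + (30055,1571)
step 10: (119053, 6223)  from 1·(74554,3897) + (44499,2326)
step 11: (907925, 47458)  from 7·(119053,6223) + (74554,3897)
→ (907925, 47458).  Check: 907925²=824327805625, 366·47458²=824327805624, difference 1.
(x_2, y_2) = (907925·907925 + 366·47458·47458, 907925·47458 + 47458·907925) = (1648655611249, 86176609300)
(x_3, y_3) = (907925·1648655611249 + 366·47458·86176609300, 907925·86176609300 + 47458·1648655611249) = (2993711291685588725, 156483795997357542)
(x_4, y_4) = (907925·2993711291685588725 + 366·47458·156483795997357542, 907925·156483795997357542 + 47458·2993711291685588725) = (5436130649005627630680001, 284151100961715516031400)
(x_5, y_5) = (907925·5436130649005627630680001 + 366·47458·284151100961715516031400, 907925·284151100961715516031400 + 47458·5436130649005627630680001) = (9871197838993875221878594227125, 515975776681174635989620332458)

907925 47458
1648655611249 86176609300
2993711291685588725 156483795997357542
5436130649005627630680001 284151100961715516031400
9871197838993875221878594227125 515975776681174635989620332458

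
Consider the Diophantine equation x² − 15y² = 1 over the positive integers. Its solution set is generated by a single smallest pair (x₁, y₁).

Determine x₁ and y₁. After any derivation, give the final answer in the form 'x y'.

[3; 1,6] for √15; ℓ=2 ⇒ convergent index 1
i=0: a=3 ⇒ p=3, q=1
i=1: a=1 ⇒ p=4, q=1
fundamental: x₁=4, y₁=1  (since 16 − 15·1 = 1)

4 1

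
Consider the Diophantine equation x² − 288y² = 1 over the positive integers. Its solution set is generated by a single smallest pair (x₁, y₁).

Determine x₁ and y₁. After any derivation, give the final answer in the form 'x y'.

√288 = [16; 1,32, …], period ℓ=2 (even) → k=1
a_0=16:  p_0=16·1+0=16,  q_0=16·0+1=1
a_1=1:  p_1=1·16+1=17,  q_1=1·1+0=1
→ (17, 1).  Check: 17²=289, 288·1²=288, difference 1.

17 1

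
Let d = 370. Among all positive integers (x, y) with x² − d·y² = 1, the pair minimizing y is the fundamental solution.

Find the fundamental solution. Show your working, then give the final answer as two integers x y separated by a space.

d=370: √d = [19; 4,4,38] (ℓ=3, odd), read p_5/q_5
i=0: a=19 ⇒ p=19, q=1
i=1: a=4 ⇒ p=77, q=4
i=2: a=4 ⇒ p=327, q=17
…
i=4: a=4 ⇒ p=50339, q=2617
i=5: a=4 ⇒ p=213859, q=11118
fundamental: x₁=213859, y₁=11118  (since 45735671881 − 370·123609924 = 1)

213859 11118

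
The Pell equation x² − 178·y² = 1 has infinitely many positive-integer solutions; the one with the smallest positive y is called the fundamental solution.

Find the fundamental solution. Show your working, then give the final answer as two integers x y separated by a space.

[13; 2,1,12,1,2,26] for √178; ℓ=6 ⇒ convergent index 5
step 0: (13, 1)  from 13·(1,0) + (0,1)
…
step 2: (40, 3)  from 1·(27,2) + (13,1)
step 3: (507, 38)  from 12·(40,3) + (27,2)
step 4: (547, 41)  from 1·(507,38) + (40,3)
step 5: (1601, 120)  from 2·(547,41) + (507,38)
(x₁, y₁) = (1601, 120);  1601² − 178·120² = 1 ✓

1601 120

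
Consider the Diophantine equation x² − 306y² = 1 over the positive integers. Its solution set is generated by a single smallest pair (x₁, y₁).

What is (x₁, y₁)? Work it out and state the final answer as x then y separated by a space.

35 2

√306 → a₀=17, period (2,34); ℓ=2 even so k=1
i=0: a=17 ⇒ p=17, q=1
i=1: a=2 ⇒ p=35, q=2
→ (35, 2).  Check: 35²=1225, 306·2²=1224, difference 1.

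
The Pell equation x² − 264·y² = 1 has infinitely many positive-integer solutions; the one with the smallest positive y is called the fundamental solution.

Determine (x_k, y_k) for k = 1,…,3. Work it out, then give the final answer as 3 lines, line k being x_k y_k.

d=264: √d = [16; 4,32] (ℓ=2, even), read p_1/q_1
step 0: (16, 1)  from 16·(1,0) + (0,1)
step 1: (65, 4)  from 4·(16,1) + (1,0)
→ (65, 4).  Check: 65²=4225, 264·4²=4224, difference 1.
k=2:  x_2 = 65·65+264·4·4 = 8449,  y_2 = 65·4+4·65 = 520
k=3:  x_3 = 65·8449+264·4·520 = 1098305,  y_3 = 65·520+4·8449 = 67596

65 4
8449 520
1098305 67596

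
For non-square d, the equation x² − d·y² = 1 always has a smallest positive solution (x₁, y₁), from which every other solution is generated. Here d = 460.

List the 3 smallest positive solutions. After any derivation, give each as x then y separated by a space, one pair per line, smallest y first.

2535751 118230
12860066268001 599603681460
65219851798297071751 3040891269731634690

√460 → a₀=21, period (2,4,3,1,2,10,2,1,3,4,2,42); ℓ=12 even so k=11
i=0: a=21 ⇒ p=21, q=1
…
i=2: a=4 ⇒ p=193, q=9
i=3: a=3 ⇒ p=622, q=29
i=4: a=1 ⇒ p=815, q=38
…
i=6: a=10 ⇒ p=23335, q=1088
i=7: a=2 ⇒ p=48922, q=2281
…
i=9: a=3 ⇒ p=265693, q=12388
i=10: a=4 ⇒ p=1135029, q=52921
i=11: a=2 ⇒ p=2535751, q=118230
fundamental: x₁=2535751, y₁=118230  (since 6430033134001 − 460·13978332900 = 1)
(x_2, y_2) = (2535751·2535751 + 460·118230·118230, 2535751·118230 + 118230·2535751) = (12860066268001, 599603681460)
(x_3, y_3) = (2535751·12860066268001 + 460·118230·599603681460, 2535751·599603681460 + 118230·12860066268001) = (65219851798297071751, 3040891269731634690)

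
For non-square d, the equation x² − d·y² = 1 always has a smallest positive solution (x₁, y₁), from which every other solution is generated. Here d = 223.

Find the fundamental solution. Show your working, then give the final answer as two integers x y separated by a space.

224 15

[14; 1,13,1,28] for √223; ℓ=4 ⇒ convergent index 3
a_0=14:  p_0=14·1+0=14,  q_0=14·0+1=1
…
a_2=13:  p_2=13·15+14=209,  q_2=13·1+1=14
a_3=1:  p_3=1·209+15=224,  q_3=1·14+1=15
→ (224, 15).  Check: 224²=50176, 223·15²=50175, difference 1.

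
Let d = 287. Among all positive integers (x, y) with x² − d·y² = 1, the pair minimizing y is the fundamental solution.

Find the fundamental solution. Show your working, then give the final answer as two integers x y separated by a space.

√287 → a₀=16, period (1,15,1,32); ℓ=4 even so k=3
step 0: (16, 1)  from 16·(1,0) + (0,1)
…
step 2: (271, 16)  from 15·(17,1) + (16,1)
step 3: (288, 17)  from 1·(271,16) + (17,1)
fundamental: x₁=288, y₁=17  (since 82944 − 287·289 = 1)

288 17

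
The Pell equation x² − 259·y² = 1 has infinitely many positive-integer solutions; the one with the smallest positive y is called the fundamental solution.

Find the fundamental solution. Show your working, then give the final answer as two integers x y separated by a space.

847225 52644

√259 → a₀=16, period (10,1,2,3,4,3,2,1,10,32); ℓ=10 even so k=9
i=0: a=16 ⇒ p=16, q=1
…
i=2: a=1 ⇒ p=177, q=11
…
i=5: a=4 ⇒ p=7403, q=460
…
i=8: a=1 ⇒ p=79196, q=4921
i=9: a=10 ⇒ p=847225, q=52644
fundamental: x₁=847225, y₁=52644  (since 717790200625 − 259·2771390736 = 1)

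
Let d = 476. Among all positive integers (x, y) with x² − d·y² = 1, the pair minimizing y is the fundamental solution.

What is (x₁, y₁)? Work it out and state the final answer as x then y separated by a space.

√476 = [21; 1,4,2,10,2,4,1,42, …], period ℓ=8 (even) → k=7
a_0=21:  p_0=21·1+0=21,  q_0=21·0+1=1
a_1=1:  p_1=1·21+1=22,  q_1=1·1+0=1
a_2=4:  p_2=4·22+21=109,  q_2=4·1+1=5
a_3=2:  p_3=2·109+22=240,  q_3=2·5+1=11
a_4=10:  p_4=10·240+109=2509,  q_4=10·11+5=115
a_5=2:  p_5=2·2509+240=5258,  q_5=2·115+11=241
a_6=4:  p_6=4·5258+2509=23541,  q_6=4·241+115=1079
a_7=1:  p_7=1·23541+5258=28799,  q_7=1·1079+241=1320
(x₁, y₁) = (28799, 1320);  28799² − 476·1320² = 1 ✓

28799 1320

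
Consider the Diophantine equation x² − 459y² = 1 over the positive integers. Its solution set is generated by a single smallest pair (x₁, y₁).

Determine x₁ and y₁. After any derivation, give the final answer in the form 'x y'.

d=459: √d = [21; 2,2,1,4,21,4,1,2,2,42] (ℓ=10, even), read p_9/q_9
i=0: a=21 ⇒ p=21, q=1
i=1: a=2 ⇒ p=43, q=2
i=2: a=2 ⇒ p=107, q=5
…
i=5: a=21 ⇒ p=14997, q=700
i=6: a=4 ⇒ p=60695, q=2833
…
i=8: a=2 ⇒ p=212079, q=9899
i=9: a=2 ⇒ p=499850, q=23331
(x₁, y₁) = (499850, 23331);  499850² − 459·23331² = 1 ✓

499850 23331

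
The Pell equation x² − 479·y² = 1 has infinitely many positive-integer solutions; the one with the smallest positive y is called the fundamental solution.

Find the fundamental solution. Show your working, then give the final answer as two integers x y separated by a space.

d=479: √d = [21; 1,7,1,3,2,21,2,3,1,7,1,42] (ℓ=12, even), read p_11/q_11
i=0: a=21 ⇒ p=21, q=1
…
i=6: a=21 ⇒ p=37075, q=1694
…
i=8: a=3 ⇒ p=264712, q=12095
…
i=10: a=7 ⇒ p=2648849, q=121029
i=11: a=1 ⇒ p=2989440, q=136591
(x₁, y₁) = (2989440, 136591);  2989440² − 479·136591² = 1 ✓

2989440 136591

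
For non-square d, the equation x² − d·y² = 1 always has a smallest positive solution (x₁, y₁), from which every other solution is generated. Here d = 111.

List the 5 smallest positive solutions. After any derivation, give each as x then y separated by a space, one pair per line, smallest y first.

√111 → a₀=10, period (1,1,6,1,1,20); ℓ=6 even so k=5
a_0=10:  p_0=10·1+0=10,  q_0=10·0+1=1
a_1=1:  p_1=1·10+1=11,  q_1=1·1+0=1
a_2=1:  p_2=1·11+10=21,  q_2=1·1+1=2
a_3=6:  p_3=6·21+11=137,  q_3=6·2+1=13
a_4=1:  p_4=1·137+21=158,  q_4=1·13+2=15
a_5=1:  p_5=1·158+137=295,  q_5=1·15+13=28
fundamental: x₁=295, y₁=28  (since 87025 − 111·784 = 1)
n=2: (295,28)∘(295,28) = (295·295+111·28·28, 295·28+28·295) = (174049,16520)
n=3: (174049,16520)∘(295,28) = (295·174049+111·28·16520, 295·16520+28·174049) = (102688615,9746772)
n=4: (102688615,9746772)∘(295,28) = (295·102688615+111·28·9746772, 295·9746772+28·102688615) = (60586108801,5750578960)
n=5: (60586108801,5750578960)∘(295,28) = (295·60586108801+111·28·5750578960, 295·5750578960+28·60586108801) = (35745701503975,3392831839628)

295 28
174049 16520
102688615 9746772
60586108801 5750578960
35745701503975 3392831839628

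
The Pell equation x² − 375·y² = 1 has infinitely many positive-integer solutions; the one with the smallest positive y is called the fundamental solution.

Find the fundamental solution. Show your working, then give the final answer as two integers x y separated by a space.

15124 781

d=375: √d = [19; 2,1,2,1,5,1,2,1,2,38] (ℓ=10, even), read p_9/q_9
a_0=19:  p_0=19·1+0=19,  q_0=19·0+1=1
a_1=2:  p_1=2·19+1=39,  q_1=2·1+0=2
a_2=1:  p_2=1·39+19=58,  q_2=1·2+1=3
a_3=2:  p_3=2·58+39=155,  q_3=2·3+2=8
a_4=1:  p_4=1·155+58=213,  q_4=1·8+3=11
a_5=5:  p_5=5·213+155=1220,  q_5=5·11+8=63
…
a_7=2:  p_7=2·1433+1220=4086,  q_7=2·74+63=211
a_8=1:  p_8=1·4086+1433=5519,  q_8=1·211+74=285
a_9=2:  p_9=2·5519+4086=15124,  q_9=2·285+211=781
→ (15124, 781).  Check: 15124²=228735376, 375·781²=228735375, difference 1.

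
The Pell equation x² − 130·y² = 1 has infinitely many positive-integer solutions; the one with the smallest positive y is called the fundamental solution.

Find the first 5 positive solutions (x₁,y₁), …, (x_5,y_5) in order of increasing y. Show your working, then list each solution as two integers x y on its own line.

√130 = [11; 2,2,22, …], period ℓ=3 (odd) → k=5
i=0: a=11 ⇒ p=11, q=1
i=1: a=2 ⇒ p=23, q=2
…
i=4: a=2 ⇒ p=2611, q=229
i=5: a=2 ⇒ p=6499, q=570
(x₁, y₁) = (6499, 570);  6499² − 130·570² = 1 ✓
(6499+570√130)^2 = 84474001 + 7408860√130
(6499+570√130)^3 = 1097993058499 + 96300361710√130
(6499+570√130)^4 = 14271713689896001 + 1251712094097720√130
(6499+570√130)^5 = 185503733443275162499 + 16269753702781802850√130

6499 570
84474001 7408860
1097993058499 96300361710
14271713689896001 1251712094097720
185503733443275162499 16269753702781802850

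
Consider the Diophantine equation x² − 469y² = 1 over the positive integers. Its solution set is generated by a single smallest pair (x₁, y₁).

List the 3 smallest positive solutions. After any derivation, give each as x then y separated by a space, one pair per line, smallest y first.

√469 = [21; 1,1,1,10,6,10,1,1,1,42, …], period ℓ=10 (even) → k=9
a_0=21:  p_0=21·1+0=21,  q_0=21·0+1=1
a_1=1:  p_1=1·21+1=22,  q_1=1·1+0=1
a_2=1:  p_2=1·22+21=43,  q_2=1·1+1=2
a_3=1:  p_3=1·43+22=65,  q_3=1·2+1=3
a_4=10:  p_4=10·65+43=693,  q_4=10·3+2=32
a_5=6:  p_5=6·693+65=4223,  q_5=6·32+3=195
a_6=10:  p_6=10·4223+693=42923,  q_6=10·195+32=1982
…
a_8=1:  p_8=1·47146+42923=90069,  q_8=1·2177+1982=4159
a_9=1:  p_9=1·90069+47146=137215,  q_9=1·4159+2177=6336
(x₁, y₁) = (137215, 6336);  137215² − 469·6336² = 1 ✓
n=2: (137215,6336)∘(137215,6336) = (137215·137215+469·6336·6336, 137215·6336+6336·137215) = (37655912449,1738788480)
n=3: (37655912449,1738788480)∘(137215,6336) = (137215·37655912449+469·6336·1738788480, 137215·1738788480+6336·37655912449) = (10333912053241855,477175722560064)

137215 6336
37655912449 1738788480
10333912053241855 477175722560064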